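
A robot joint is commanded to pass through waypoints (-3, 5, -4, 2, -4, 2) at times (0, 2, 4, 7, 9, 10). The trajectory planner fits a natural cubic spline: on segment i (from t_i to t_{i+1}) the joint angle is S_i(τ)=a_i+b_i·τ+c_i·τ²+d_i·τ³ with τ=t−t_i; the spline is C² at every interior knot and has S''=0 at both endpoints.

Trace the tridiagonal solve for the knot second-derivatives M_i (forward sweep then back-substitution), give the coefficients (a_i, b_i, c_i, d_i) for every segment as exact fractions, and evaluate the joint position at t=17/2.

Δ: Δ0=4, Δ1=-9/2, Δ2=2, Δ3=-3, Δ4=6
row 1: diag=8, rhs=-51; c'=1/4, d'=-51/8
row 2: denom=10−2·1/4=19/2; d'=(39−2·-51/8)/(19/2)=207/38
row 3: denom=10−3·6/19=172/19; d'=(-30−3·207/38)/(172/19)=-1761/344
row 4: denom=6−2·19/86=239/43; d'=(54−2·-1761/344)/(239/43)=11049/956
back: M4=11049/956
back: M3=-1761/344−19/86·11049/956=-7335/956
back: M2=207/38−6/19·-7335/956=1881/239
back: M1=-51/8−1/4·1881/239=-15951/1912
M: M0=0, M1=-15951/1912, M2=1881/239, M3=-7335/956, M4=11049/956, M5=0
seg 0: a=-3, c=M0/2=0, d=(M1−M0)/(6·2)=-5317/7648, b=Δ0−h0·(2M0+M1)/6=12965/1912
seg 1: a=5, c=M1/2=-15951/3824, d=(M2−M1)/(6·2)=10333/7648, b=Δ1−h1·(2M1+M2)/6=-1493/956
seg 2: a=-4, c=M2/2=1881/478, d=(M3−M2)/(6·3)=-1651/1912, b=Δ2−h2·(2M2+M3)/6=-3889/1912
seg 3: a=2, c=M3/2=-7335/1912, d=(M4−M3)/(6·2)=383/239, b=Δ3−h3·(2M3+M4)/6=-1661/956
seg 4: a=-4, c=M4/2=11049/1912, d=(M5−M4)/(6·1)=-3683/1912, b=Δ4−h4·(2M4+M5)/6=2053/956
t_q=17/2 → seg 3, τ=3/2; S=2+-1661/956·τ+-7335/1912·τ²+383/239·τ³=-29287/7648

  seg 0: a=-3 b=12965/1912 c=0 d=-5317/7648
  seg 1: a=5 b=-1493/956 c=-15951/3824 d=10333/7648
  seg 2: a=-4 b=-3889/1912 c=1881/478 d=-1651/1912
  seg 3: a=2 b=-1661/956 c=-7335/1912 d=383/239
  seg 4: a=-4 b=2053/956 c=11049/1912 d=-3683/1912
S(17/2) = -29287/7648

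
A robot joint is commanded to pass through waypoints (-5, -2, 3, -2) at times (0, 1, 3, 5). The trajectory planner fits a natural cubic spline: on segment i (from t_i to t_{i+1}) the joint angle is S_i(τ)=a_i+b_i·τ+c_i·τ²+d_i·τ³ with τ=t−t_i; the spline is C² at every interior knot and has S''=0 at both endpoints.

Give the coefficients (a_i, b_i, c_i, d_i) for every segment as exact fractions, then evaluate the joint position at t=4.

Δ: Δ0=3, Δ1=5/2, Δ2=-5/2
row 1: diag=6, rhs=-3; c'=1/3, d'=-1/2
row 2: denom=8−2·1/3=22/3; d'=(-30−2·-1/2)/(22/3)=-87/22
back: M2=-87/22
back: M1=-1/2−1/3·-87/22=9/11
M: M0=0, M1=9/11, M2=-87/22, M3=0
seg 0: a=-5, c=M0/2=0, d=(M1−M0)/(6·1)=3/22, b=Δ0−h0·(2M0+M1)/6=63/22
seg 1: a=-2, c=M1/2=9/22, d=(M2−M1)/(6·2)=-35/88, b=Δ1−h1·(2M1+M2)/6=36/11
seg 2: a=3, c=M2/2=-87/44, d=(M3−M2)/(6·2)=29/88, b=Δ2−h2·(2M2+M3)/6=3/22
t_q=4 → seg 2, τ=1; S=3+3/22·τ+-87/44·τ²+29/88·τ³=131/88

  seg 0: a=-5 b=63/22 c=0 d=3/22
  seg 1: a=-2 b=36/11 c=9/22 d=-35/88
  seg 2: a=3 b=3/22 c=-87/44 d=29/88
S(4) = 131/88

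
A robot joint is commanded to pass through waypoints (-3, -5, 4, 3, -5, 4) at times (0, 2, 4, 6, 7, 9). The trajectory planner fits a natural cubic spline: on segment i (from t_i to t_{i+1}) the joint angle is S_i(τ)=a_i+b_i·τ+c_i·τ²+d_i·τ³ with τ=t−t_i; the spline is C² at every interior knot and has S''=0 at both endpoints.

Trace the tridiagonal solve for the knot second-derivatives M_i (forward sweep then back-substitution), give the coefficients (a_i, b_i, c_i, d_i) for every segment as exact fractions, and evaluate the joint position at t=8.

  seg 0: a=-3 b=-1241/477 c=0 d=191/477
  seg 1: a=-5 b=1051/477 c=382/159 d=-2393/3816
  seg 2: a=4 b=4091/954 c=-865/636 d=-1973/3816
  seg 3: a=3 b=-3509/477 c=-473/106 d=3643/954
  seg 4: a=-5 b=-4603/954 c=1112/159 d=-556/477
S(8) = -1271/318

Δ: Δ0=-1, Δ1=9/2, Δ2=-1/2, Δ3=-8, Δ4=9/2
row 1: diag=8, rhs=33; c'=1/4, d'=33/8
row 2: denom=8−2·1/4=15/2; d'=(-30−2·33/8)/(15/2)=-51/10
row 3: denom=6−2·4/15=82/15; d'=(-45−2·-51/10)/(82/15)=-261/41
row 4: denom=6−1·15/82=477/82; d'=(75−1·-261/41)/(477/82)=2224/159
back: M4=2224/159
back: M3=-261/41−15/82·2224/159=-473/53
back: M2=-51/10−4/15·-473/53=-865/318
back: M1=33/8−1/4·-865/318=764/159
M: M0=0, M1=764/159, M2=-865/318, M3=-473/53, M4=2224/159, M5=0
seg 0: a=-3, c=M0/2=0, d=(M1−M0)/(6·2)=191/477, b=Δ0−h0·(2M0+M1)/6=-1241/477
seg 1: a=-5, c=M1/2=382/159, d=(M2−M1)/(6·2)=-2393/3816, b=Δ1−h1·(2M1+M2)/6=1051/477
seg 2: a=4, c=M2/2=-865/636, d=(M3−M2)/(6·2)=-1973/3816, b=Δ2−h2·(2M2+M3)/6=4091/954
seg 3: a=3, c=M3/2=-473/106, d=(M4−M3)/(6·1)=3643/954, b=Δ3−h3·(2M3+M4)/6=-3509/477
seg 4: a=-5, c=M4/2=1112/159, d=(M5−M4)/(6·2)=-556/477, b=Δ4−h4·(2M4+M5)/6=-4603/954
t_q=8 → seg 4, τ=1; S=-5+-4603/954·τ+1112/159·τ²+-556/477·τ³=-1271/318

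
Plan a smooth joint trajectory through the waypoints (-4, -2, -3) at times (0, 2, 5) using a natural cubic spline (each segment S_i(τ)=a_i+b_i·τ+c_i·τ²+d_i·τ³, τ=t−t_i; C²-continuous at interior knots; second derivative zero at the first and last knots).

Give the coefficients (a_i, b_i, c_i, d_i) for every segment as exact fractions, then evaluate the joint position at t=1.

  seg 0: a=-4 b=19/15 c=0 d=-1/15
  seg 1: a=-2 b=7/15 c=-2/5 d=2/45
S(1) = -14/5

Δ: Δ0=1, Δ1=-1/3
row 1: diag=10, rhs=-8; c'=3/10, d'=-4/5
back: M1=-4/5
M: M0=0, M1=-4/5, M2=0
seg 0: a=-4, c=M0/2=0, d=(M1−M0)/(6·2)=-1/15, b=Δ0−h0·(2M0+M1)/6=19/15
seg 1: a=-2, c=M1/2=-2/5, d=(M2−M1)/(6·3)=2/45, b=Δ1−h1·(2M1+M2)/6=7/15
t_q=1 → seg 0, τ=1; S=-4+19/15·τ+0·τ²+-1/15·τ³=-14/5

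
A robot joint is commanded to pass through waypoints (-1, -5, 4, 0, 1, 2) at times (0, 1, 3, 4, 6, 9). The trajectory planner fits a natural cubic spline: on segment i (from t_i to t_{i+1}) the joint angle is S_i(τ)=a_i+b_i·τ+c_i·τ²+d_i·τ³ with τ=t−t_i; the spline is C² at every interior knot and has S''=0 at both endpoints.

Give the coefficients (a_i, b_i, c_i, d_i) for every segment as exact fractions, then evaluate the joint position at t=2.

  seg 0: a=-1 b=-32225/5196 c=0 d=11441/5196
  seg 1: a=-5 b=1049/2598 c=11441/1732 d=-23681/10392
  seg 2: a=4 b=-674/1299 c=-3060/433 d=4658/1299
  seg 3: a=0 b=-5060/1299 c=1598/433 d=-7757/10392
  seg 4: a=1 b=4961/2598 c=-1365/1732 d=455/5196
S(2) = -933/3464

Δ: Δ0=-4, Δ1=9/2, Δ2=-4, Δ3=1/2, Δ4=1/3
row 1: diag=6, rhs=51; c'=1/3, d'=17/2
row 2: denom=6−2·1/3=16/3; d'=(-51−2·17/2)/(16/3)=-51/4
row 3: denom=6−1·3/16=93/16; d'=(27−1·-51/4)/(93/16)=212/31
row 4: denom=10−2·32/93=866/93; d'=(-1−2·212/31)/(866/93)=-1365/866
back: M4=-1365/866
back: M3=212/31−32/93·-1365/866=3196/433
back: M2=-51/4−3/16·3196/433=-6120/433
back: M1=17/2−1/3·-6120/433=11441/866
M: M0=0, M1=11441/866, M2=-6120/433, M3=3196/433, M4=-1365/866, M5=0
seg 0: a=-1, c=M0/2=0, d=(M1−M0)/(6·1)=11441/5196, b=Δ0−h0·(2M0+M1)/6=-32225/5196
seg 1: a=-5, c=M1/2=11441/1732, d=(M2−M1)/(6·2)=-23681/10392, b=Δ1−h1·(2M1+M2)/6=1049/2598
seg 2: a=4, c=M2/2=-3060/433, d=(M3−M2)/(6·1)=4658/1299, b=Δ2−h2·(2M2+M3)/6=-674/1299
seg 3: a=0, c=M3/2=1598/433, d=(M4−M3)/(6·2)=-7757/10392, b=Δ3−h3·(2M3+M4)/6=-5060/1299
seg 4: a=1, c=M4/2=-1365/1732, d=(M5−M4)/(6·3)=455/5196, b=Δ4−h4·(2M4+M5)/6=4961/2598
t_q=2 → seg 1, τ=1; S=-5+1049/2598·τ+11441/1732·τ²+-23681/10392·τ³=-933/3464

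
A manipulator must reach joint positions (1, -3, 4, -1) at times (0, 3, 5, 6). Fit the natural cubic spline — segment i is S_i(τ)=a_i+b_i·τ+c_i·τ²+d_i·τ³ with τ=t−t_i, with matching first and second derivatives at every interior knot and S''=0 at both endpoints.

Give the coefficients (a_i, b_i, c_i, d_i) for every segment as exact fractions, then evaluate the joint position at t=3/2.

Δ: Δ0=-4/3, Δ1=7/2, Δ2=-5
row 1: diag=10, rhs=29; c'=1/5, d'=29/10
row 2: denom=6−2·1/5=28/5; d'=(-51−2·29/10)/(28/5)=-71/7
back: M2=-71/7
back: M1=29/10−1/5·-71/7=69/14
M: M0=0, M1=69/14, M2=-71/7, M3=0
seg 0: a=1, c=M0/2=0, d=(M1−M0)/(6·3)=23/84, b=Δ0−h0·(2M0+M1)/6=-319/84
seg 1: a=-3, c=M1/2=69/28, d=(M2−M1)/(6·2)=-211/168, b=Δ1−h1·(2M1+M2)/6=151/42
seg 2: a=4, c=M2/2=-71/14, d=(M3−M2)/(6·1)=71/42, b=Δ2−h2·(2M2+M3)/6=-34/21
t_q=3/2 → seg 0, τ=3/2; S=1+-319/84·τ+0·τ²+23/84·τ³=-845/224

  seg 0: a=1 b=-319/84 c=0 d=23/84
  seg 1: a=-3 b=151/42 c=69/28 d=-211/168
  seg 2: a=4 b=-34/21 c=-71/14 d=71/42
S(3/2) = -845/224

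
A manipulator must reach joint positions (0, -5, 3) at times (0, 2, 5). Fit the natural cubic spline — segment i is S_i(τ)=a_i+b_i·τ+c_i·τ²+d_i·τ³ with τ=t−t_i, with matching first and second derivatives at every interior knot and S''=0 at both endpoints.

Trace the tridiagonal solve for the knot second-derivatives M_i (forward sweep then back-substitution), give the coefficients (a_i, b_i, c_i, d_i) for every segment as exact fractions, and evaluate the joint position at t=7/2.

Δ: Δ0=-5/2, Δ1=8/3
row 1: diag=10, rhs=31; c'=3/10, d'=31/10
back: M1=31/10
M: M0=0, M1=31/10, M2=0
seg 0: a=0, c=M0/2=0, d=(M1−M0)/(6·2)=31/120, b=Δ0−h0·(2M0+M1)/6=-53/15
seg 1: a=-5, c=M1/2=31/20, d=(M2−M1)/(6·3)=-31/180, b=Δ1−h1·(2M1+M2)/6=-13/30
t_q=7/2 → seg 1, τ=3/2; S=-5+-13/30·τ+31/20·τ²+-31/180·τ³=-439/160

  seg 0: a=0 b=-53/15 c=0 d=31/120
  seg 1: a=-5 b=-13/30 c=31/20 d=-31/180
S(7/2) = -439/160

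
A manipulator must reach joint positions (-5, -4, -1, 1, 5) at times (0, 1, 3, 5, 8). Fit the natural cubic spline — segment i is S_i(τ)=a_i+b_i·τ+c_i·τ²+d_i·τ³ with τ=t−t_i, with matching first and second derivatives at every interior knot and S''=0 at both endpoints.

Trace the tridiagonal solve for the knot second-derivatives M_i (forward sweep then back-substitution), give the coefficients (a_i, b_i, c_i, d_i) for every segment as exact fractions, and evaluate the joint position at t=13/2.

  seg 0: a=-5 b=275/312 c=0 d=37/312
  seg 1: a=-4 b=193/156 c=37/104 d=-35/312
  seg 2: a=-1 b=205/156 c=-33/104 d=25/312
  seg 3: a=1 b=157/156 c=17/104 d=-17/936
S(13/2) = 2343/832

Δ: Δ0=1, Δ1=3/2, Δ2=1, Δ3=4/3
row 1: diag=6, rhs=3; c'=1/3, d'=1/2
row 2: denom=8−2·1/3=22/3; d'=(-3−2·1/2)/(22/3)=-6/11
row 3: denom=10−2·3/11=104/11; d'=(2−2·-6/11)/(104/11)=17/52
back: M3=17/52
back: M2=-6/11−3/11·17/52=-33/52
back: M1=1/2−1/3·-33/52=37/52
M: M0=0, M1=37/52, M2=-33/52, M3=17/52, M4=0
seg 0: a=-5, c=M0/2=0, d=(M1−M0)/(6·1)=37/312, b=Δ0−h0·(2M0+M1)/6=275/312
seg 1: a=-4, c=M1/2=37/104, d=(M2−M1)/(6·2)=-35/312, b=Δ1−h1·(2M1+M2)/6=193/156
seg 2: a=-1, c=M2/2=-33/104, d=(M3−M2)/(6·2)=25/312, b=Δ2−h2·(2M2+M3)/6=205/156
seg 3: a=1, c=M3/2=17/104, d=(M4−M3)/(6·3)=-17/936, b=Δ3−h3·(2M3+M4)/6=157/156
t_q=13/2 → seg 3, τ=3/2; S=1+157/156·τ+17/104·τ²+-17/936·τ³=2343/832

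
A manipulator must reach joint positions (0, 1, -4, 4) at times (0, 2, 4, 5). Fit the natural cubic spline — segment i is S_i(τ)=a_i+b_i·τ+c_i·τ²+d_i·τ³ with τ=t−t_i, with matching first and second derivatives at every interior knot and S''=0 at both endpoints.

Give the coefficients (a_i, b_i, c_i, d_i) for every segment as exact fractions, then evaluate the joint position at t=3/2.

Δ: Δ0=1/2, Δ1=-5/2, Δ2=8
row 1: diag=8, rhs=-18; c'=1/4, d'=-9/4
row 2: denom=6−2·1/4=11/2; d'=(63−2·-9/4)/(11/2)=135/11
back: M2=135/11
back: M1=-9/4−1/4·135/11=-117/22
M: M0=0, M1=-117/22, M2=135/11, M3=0
seg 0: a=0, c=M0/2=0, d=(M1−M0)/(6·2)=-39/88, b=Δ0−h0·(2M0+M1)/6=25/11
seg 1: a=1, c=M1/2=-117/44, d=(M2−M1)/(6·2)=129/88, b=Δ1−h1·(2M1+M2)/6=-67/22
seg 2: a=-4, c=M2/2=135/22, d=(M3−M2)/(6·1)=-45/22, b=Δ2−h2·(2M2+M3)/6=43/11
t_q=3/2 → seg 0, τ=3/2; S=0+25/11·τ+0·τ²+-39/88·τ³=1347/704

  seg 0: a=0 b=25/11 c=0 d=-39/88
  seg 1: a=1 b=-67/22 c=-117/44 d=129/88
  seg 2: a=-4 b=43/11 c=135/22 d=-45/22
S(3/2) = 1347/704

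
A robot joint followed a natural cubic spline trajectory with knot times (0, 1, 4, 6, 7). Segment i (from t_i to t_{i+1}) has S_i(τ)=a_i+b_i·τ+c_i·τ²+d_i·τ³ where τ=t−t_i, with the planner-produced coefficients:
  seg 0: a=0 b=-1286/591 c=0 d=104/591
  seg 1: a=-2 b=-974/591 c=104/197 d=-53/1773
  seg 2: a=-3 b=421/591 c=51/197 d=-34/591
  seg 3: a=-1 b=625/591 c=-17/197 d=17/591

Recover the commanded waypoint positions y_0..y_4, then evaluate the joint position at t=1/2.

y_0=0 y_1=-2 y_2=-3 y_3=-1 y_4=0
S(1/2) = -210/197

y_0 = S_0(0) = a_0 = 0
y_1 = S_1(0) = a_1 = -2
y_2 = S_2(0) = a_2 = -3
y_3 = S_3(0) = a_3 = -1
y_4 = S_3(1) = 0
t_q=1/2 is in segment 0 (τ=1/2); S_0(τ)=-210/197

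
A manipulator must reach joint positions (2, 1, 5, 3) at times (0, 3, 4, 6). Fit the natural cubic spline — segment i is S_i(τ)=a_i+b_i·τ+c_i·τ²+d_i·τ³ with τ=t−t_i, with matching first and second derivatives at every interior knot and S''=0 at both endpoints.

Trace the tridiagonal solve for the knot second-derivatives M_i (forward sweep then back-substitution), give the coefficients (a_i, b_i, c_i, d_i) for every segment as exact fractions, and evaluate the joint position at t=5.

  seg 0: a=2 b=-326/141 c=0 d=31/141
  seg 1: a=1 b=511/141 c=93/47 d=-226/141
  seg 2: a=5 b=391/141 c=-133/47 d=133/282
S(5) = 509/94

Δ: Δ0=-1/3, Δ1=4, Δ2=-1
row 1: diag=8, rhs=26; c'=1/8, d'=13/4
row 2: denom=6−1·1/8=47/8; d'=(-30−1·13/4)/(47/8)=-266/47
back: M2=-266/47
back: M1=13/4−1/8·-266/47=186/47
M: M0=0, M1=186/47, M2=-266/47, M3=0
seg 0: a=2, c=M0/2=0, d=(M1−M0)/(6·3)=31/141, b=Δ0−h0·(2M0+M1)/6=-326/141
seg 1: a=1, c=M1/2=93/47, d=(M2−M1)/(6·1)=-226/141, b=Δ1−h1·(2M1+M2)/6=511/141
seg 2: a=5, c=M2/2=-133/47, d=(M3−M2)/(6·2)=133/282, b=Δ2−h2·(2M2+M3)/6=391/141
t_q=5 → seg 2, τ=1; S=5+391/141·τ+-133/47·τ²+133/282·τ³=509/94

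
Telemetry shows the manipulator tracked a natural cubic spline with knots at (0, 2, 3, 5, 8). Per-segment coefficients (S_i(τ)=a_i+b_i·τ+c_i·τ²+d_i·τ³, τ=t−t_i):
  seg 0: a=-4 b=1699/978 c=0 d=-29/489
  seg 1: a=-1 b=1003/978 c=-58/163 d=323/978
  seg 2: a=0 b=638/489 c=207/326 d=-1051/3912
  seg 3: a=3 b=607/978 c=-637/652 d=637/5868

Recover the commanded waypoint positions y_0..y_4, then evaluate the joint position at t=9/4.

y_0=-4 y_1=-1 y_2=0 y_3=3 y_4=-1
S(9/4) = -15871/20864

y_0 = S_0(0) = a_0 = -4
y_1 = S_1(0) = a_1 = -1
y_2 = S_2(0) = a_2 = 0
y_3 = S_3(0) = a_3 = 3
y_4 = S_3(3) = -1
t_q=9/4 is in segment 1 (τ=1/4); S_1(τ)=-15871/20864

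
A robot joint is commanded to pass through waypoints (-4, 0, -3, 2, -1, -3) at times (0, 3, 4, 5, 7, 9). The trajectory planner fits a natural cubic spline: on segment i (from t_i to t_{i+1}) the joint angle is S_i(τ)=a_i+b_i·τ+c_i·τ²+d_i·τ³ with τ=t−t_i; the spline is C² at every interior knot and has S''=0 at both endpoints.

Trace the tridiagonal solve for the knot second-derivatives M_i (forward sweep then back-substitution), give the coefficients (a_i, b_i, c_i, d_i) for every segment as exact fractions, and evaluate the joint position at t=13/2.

Δ: Δ0=4/3, Δ1=-3, Δ2=5, Δ3=-3/2, Δ4=-1
row 1: diag=8, rhs=-26; c'=1/8, d'=-13/4
row 2: denom=4−1·1/8=31/8; d'=(48−1·-13/4)/(31/8)=410/31
row 3: denom=6−1·8/31=178/31; d'=(-39−1·410/31)/(178/31)=-1619/178
row 4: denom=8−2·31/89=650/89; d'=(3−2·-1619/178)/(650/89)=943/325
back: M4=943/325
back: M3=-1619/178−31/89·943/325=-6569/650
back: M2=410/31−8/31·-6569/650=5146/325
back: M1=-13/4−1/8·5146/325=-3399/650
M: M0=0, M1=-3399/650, M2=5146/325, M3=-6569/650, M4=943/325, M5=0
seg 0: a=-4, c=M0/2=0, d=(M1−M0)/(6·3)=-1133/3900, b=Δ0−h0·(2M0+M1)/6=15397/3900
seg 1: a=0, c=M1/2=-3399/1300, d=(M2−M1)/(6·1)=13691/3900, b=Δ1−h1·(2M1+M2)/6=-7597/1950
seg 2: a=-3, c=M2/2=2573/325, d=(M3−M2)/(6·1)=-1297/300, b=Δ2−h2·(2M2+M3)/6=1097/780
seg 3: a=2, c=M3/2=-6569/1300, d=(M4−M3)/(6·2)=1691/1560, b=Δ3−h3·(2M3+M4)/6=8327/1950
seg 4: a=-1, c=M4/2=943/650, d=(M5−M4)/(6·2)=-943/3900, b=Δ4−h4·(2M4+M5)/6=-2861/975
t_q=13/2 → seg 3, τ=3/2; S=2+8327/1950·τ+-6569/1300·τ²+1691/1560·τ³=1111/1600

  seg 0: a=-4 b=15397/3900 c=0 d=-1133/3900
  seg 1: a=0 b=-7597/1950 c=-3399/1300 d=13691/3900
  seg 2: a=-3 b=1097/780 c=2573/325 d=-1297/300
  seg 3: a=2 b=8327/1950 c=-6569/1300 d=1691/1560
  seg 4: a=-1 b=-2861/975 c=943/650 d=-943/3900
S(13/2) = 1111/1600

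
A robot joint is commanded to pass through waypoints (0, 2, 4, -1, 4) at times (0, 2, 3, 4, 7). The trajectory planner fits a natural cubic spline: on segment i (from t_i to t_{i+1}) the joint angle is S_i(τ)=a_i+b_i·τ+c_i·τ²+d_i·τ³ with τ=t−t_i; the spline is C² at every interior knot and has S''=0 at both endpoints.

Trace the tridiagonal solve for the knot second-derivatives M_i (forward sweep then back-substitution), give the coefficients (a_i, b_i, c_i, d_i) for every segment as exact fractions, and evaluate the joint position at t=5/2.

  seg 0: a=0 b=-14/267 c=0 d=281/1068
  seg 1: a=2 b=829/267 c=281/178 d=-1433/534
  seg 2: a=4 b=-955/534 c=-576/89 d=1741/534
  seg 3: a=-1 b=-1322/267 c=589/178 d=-589/1602
S(5/2) = 5143/1424

Δ: Δ0=1, Δ1=2, Δ2=-5, Δ3=5/3
row 1: diag=6, rhs=6; c'=1/6, d'=1
row 2: denom=4−1·1/6=23/6; d'=(-42−1·1)/(23/6)=-258/23
row 3: denom=8−1·6/23=178/23; d'=(40−1·-258/23)/(178/23)=589/89
back: M3=589/89
back: M2=-258/23−6/23·589/89=-1152/89
back: M1=1−1/6·-1152/89=281/89
M: M0=0, M1=281/89, M2=-1152/89, M3=589/89, M4=0
seg 0: a=0, c=M0/2=0, d=(M1−M0)/(6·2)=281/1068, b=Δ0−h0·(2M0+M1)/6=-14/267
seg 1: a=2, c=M1/2=281/178, d=(M2−M1)/(6·1)=-1433/534, b=Δ1−h1·(2M1+M2)/6=829/267
seg 2: a=4, c=M2/2=-576/89, d=(M3−M2)/(6·1)=1741/534, b=Δ2−h2·(2M2+M3)/6=-955/534
seg 3: a=-1, c=M3/2=589/178, d=(M4−M3)/(6·3)=-589/1602, b=Δ3−h3·(2M3+M4)/6=-1322/267
t_q=5/2 → seg 1, τ=1/2; S=2+829/267·τ+281/178·τ²+-1433/534·τ³=5143/1424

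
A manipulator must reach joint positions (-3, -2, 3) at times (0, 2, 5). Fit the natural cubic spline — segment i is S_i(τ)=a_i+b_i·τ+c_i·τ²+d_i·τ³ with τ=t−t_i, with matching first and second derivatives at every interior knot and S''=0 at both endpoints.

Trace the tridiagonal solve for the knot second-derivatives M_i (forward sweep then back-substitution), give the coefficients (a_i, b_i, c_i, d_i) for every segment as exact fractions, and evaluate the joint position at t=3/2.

Δ: Δ0=1/2, Δ1=5/3
row 1: diag=10, rhs=7; c'=3/10, d'=7/10
back: M1=7/10
M: M0=0, M1=7/10, M2=0
seg 0: a=-3, c=M0/2=0, d=(M1−M0)/(6·2)=7/120, b=Δ0−h0·(2M0+M1)/6=4/15
seg 1: a=-2, c=M1/2=7/20, d=(M2−M1)/(6·3)=-7/180, b=Δ1−h1·(2M1+M2)/6=29/30
t_q=3/2 → seg 0, τ=3/2; S=-3+4/15·τ+0·τ²+7/120·τ³=-769/320

  seg 0: a=-3 b=4/15 c=0 d=7/120
  seg 1: a=-2 b=29/30 c=7/20 d=-7/180
S(3/2) = -769/320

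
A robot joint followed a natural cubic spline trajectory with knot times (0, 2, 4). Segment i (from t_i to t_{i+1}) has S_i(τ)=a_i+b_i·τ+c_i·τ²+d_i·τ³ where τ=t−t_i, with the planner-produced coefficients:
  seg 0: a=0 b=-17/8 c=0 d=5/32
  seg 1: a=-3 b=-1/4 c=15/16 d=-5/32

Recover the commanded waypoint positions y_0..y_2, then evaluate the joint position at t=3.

y_0=0 y_1=-3 y_2=-1
S(3) = -79/32

y_0 = S_0(0) = a_0 = 0
y_1 = S_1(0) = a_1 = -3
y_2 = S_1(2) = -1
t_q=3 is in segment 1 (τ=1); S_1(τ)=-79/32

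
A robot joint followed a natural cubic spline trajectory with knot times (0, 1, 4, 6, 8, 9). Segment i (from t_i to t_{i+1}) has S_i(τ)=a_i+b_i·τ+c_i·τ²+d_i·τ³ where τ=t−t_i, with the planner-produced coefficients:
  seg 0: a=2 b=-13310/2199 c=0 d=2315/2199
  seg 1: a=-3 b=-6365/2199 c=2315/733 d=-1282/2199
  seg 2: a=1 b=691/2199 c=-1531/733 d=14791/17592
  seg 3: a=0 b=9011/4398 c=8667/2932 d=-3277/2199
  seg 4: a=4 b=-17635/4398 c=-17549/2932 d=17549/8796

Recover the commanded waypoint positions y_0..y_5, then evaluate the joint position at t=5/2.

y_0 = S_0(0) = a_0 = 2
y_1 = S_1(0) = a_1 = -3
y_2 = S_2(0) = a_2 = 1
y_3 = S_3(0) = a_3 = 0
y_4 = S_4(0) = a_4 = 4
y_5 = S_4(1) = -4
t_q=5/2 is in segment 1 (τ=3/2); S_1(τ)=-1615/733

y_0=2 y_1=-3 y_2=1 y_3=0 y_4=4 y_5=-4
S(5/2) = -1615/733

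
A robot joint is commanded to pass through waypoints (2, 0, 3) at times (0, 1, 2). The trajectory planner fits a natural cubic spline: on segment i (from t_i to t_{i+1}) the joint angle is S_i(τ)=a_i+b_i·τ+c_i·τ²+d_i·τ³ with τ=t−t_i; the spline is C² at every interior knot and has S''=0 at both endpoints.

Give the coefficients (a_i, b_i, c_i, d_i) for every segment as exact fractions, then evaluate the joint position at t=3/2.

  seg 0: a=2 b=-13/4 c=0 d=5/4
  seg 1: a=0 b=1/2 c=15/4 d=-5/4
S(3/2) = 33/32

Δ: Δ0=-2, Δ1=3
row 1: diag=4, rhs=30; c'=1/4, d'=15/2
back: M1=15/2
M: M0=0, M1=15/2, M2=0
seg 0: a=2, c=M0/2=0, d=(M1−M0)/(6·1)=5/4, b=Δ0−h0·(2M0+M1)/6=-13/4
seg 1: a=0, c=M1/2=15/4, d=(M2−M1)/(6·1)=-5/4, b=Δ1−h1·(2M1+M2)/6=1/2
t_q=3/2 → seg 1, τ=1/2; S=0+1/2·τ+15/4·τ²+-5/4·τ³=33/32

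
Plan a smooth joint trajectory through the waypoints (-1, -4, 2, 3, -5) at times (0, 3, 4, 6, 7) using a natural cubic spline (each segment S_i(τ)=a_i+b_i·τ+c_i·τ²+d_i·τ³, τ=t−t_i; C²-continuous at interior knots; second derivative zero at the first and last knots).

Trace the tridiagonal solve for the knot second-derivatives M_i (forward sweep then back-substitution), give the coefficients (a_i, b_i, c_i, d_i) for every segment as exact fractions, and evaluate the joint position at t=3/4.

Δ: Δ0=-1, Δ1=6, Δ2=1/2, Δ3=-8
row 1: diag=8, rhs=42; c'=1/8, d'=21/4
row 2: denom=6−1·1/8=47/8; d'=(-33−1·21/4)/(47/8)=-306/47
row 3: denom=6−2·16/47=250/47; d'=(-51−2·-306/47)/(250/47)=-357/50
back: M3=-357/50
back: M2=-306/47−16/47·-357/50=-102/25
back: M1=21/4−1/8·-102/25=144/25
M: M0=0, M1=144/25, M2=-102/25, M3=-357/50, M4=0
seg 0: a=-1, c=M0/2=0, d=(M1−M0)/(6·3)=8/25, b=Δ0−h0·(2M0+M1)/6=-97/25
seg 1: a=-4, c=M1/2=72/25, d=(M2−M1)/(6·1)=-41/25, b=Δ1−h1·(2M1+M2)/6=119/25
seg 2: a=2, c=M2/2=-51/25, d=(M3−M2)/(6·2)=-51/200, b=Δ2−h2·(2M2+M3)/6=28/5
seg 3: a=3, c=M3/2=-357/100, d=(M4−M3)/(6·1)=119/100, b=Δ3−h3·(2M3+M4)/6=-281/50
t_q=3/4 → seg 0, τ=3/4; S=-1+-97/25·τ+0·τ²+8/25·τ³=-151/40

  seg 0: a=-1 b=-97/25 c=0 d=8/25
  seg 1: a=-4 b=119/25 c=72/25 d=-41/25
  seg 2: a=2 b=28/5 c=-51/25 d=-51/200
  seg 3: a=3 b=-281/50 c=-357/100 d=119/100
S(3/4) = -151/40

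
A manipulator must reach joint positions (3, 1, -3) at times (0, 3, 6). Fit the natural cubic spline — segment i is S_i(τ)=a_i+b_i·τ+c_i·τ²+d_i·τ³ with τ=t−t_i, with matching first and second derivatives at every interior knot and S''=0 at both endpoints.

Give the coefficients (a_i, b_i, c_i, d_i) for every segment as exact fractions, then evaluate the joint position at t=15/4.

  seg 0: a=3 b=-1/2 c=0 d=-1/54
  seg 1: a=1 b=-1 c=-1/6 d=1/54
S(15/4) = 21/128

Δ: Δ0=-2/3, Δ1=-4/3
row 1: diag=12, rhs=-4; c'=1/4, d'=-1/3
back: M1=-1/3
M: M0=0, M1=-1/3, M2=0
seg 0: a=3, c=M0/2=0, d=(M1−M0)/(6·3)=-1/54, b=Δ0−h0·(2M0+M1)/6=-1/2
seg 1: a=1, c=M1/2=-1/6, d=(M2−M1)/(6·3)=1/54, b=Δ1−h1·(2M1+M2)/6=-1
t_q=15/4 → seg 1, τ=3/4; S=1+-1·τ+-1/6·τ²+1/54·τ³=21/128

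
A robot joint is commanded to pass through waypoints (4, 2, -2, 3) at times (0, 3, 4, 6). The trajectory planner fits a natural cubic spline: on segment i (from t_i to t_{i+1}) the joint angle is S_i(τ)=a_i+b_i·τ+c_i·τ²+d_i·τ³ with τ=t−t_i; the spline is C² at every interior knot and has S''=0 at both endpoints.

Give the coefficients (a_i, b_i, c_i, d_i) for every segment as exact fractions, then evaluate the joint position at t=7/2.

Δ: Δ0=-2/3, Δ1=-4, Δ2=5/2
row 1: diag=8, rhs=-20; c'=1/8, d'=-5/2
row 2: denom=6−1·1/8=47/8; d'=(39−1·-5/2)/(47/8)=332/47
back: M2=332/47
back: M1=-5/2−1/8·332/47=-159/47
M: M0=0, M1=-159/47, M2=332/47, M3=0
seg 0: a=4, c=M0/2=0, d=(M1−M0)/(6·3)=-53/282, b=Δ0−h0·(2M0+M1)/6=289/282
seg 1: a=2, c=M1/2=-159/94, d=(M2−M1)/(6·1)=491/282, b=Δ1−h1·(2M1+M2)/6=-571/141
seg 2: a=-2, c=M2/2=166/47, d=(M3−M2)/(6·2)=-83/141, b=Δ2−h2·(2M2+M3)/6=-623/282
t_q=7/2 → seg 1, τ=1/2; S=2+-571/141·τ+-159/94·τ²+491/282·τ³=-173/752

  seg 0: a=4 b=289/282 c=0 d=-53/282
  seg 1: a=2 b=-571/141 c=-159/94 d=491/282
  seg 2: a=-2 b=-623/282 c=166/47 d=-83/141
S(7/2) = -173/752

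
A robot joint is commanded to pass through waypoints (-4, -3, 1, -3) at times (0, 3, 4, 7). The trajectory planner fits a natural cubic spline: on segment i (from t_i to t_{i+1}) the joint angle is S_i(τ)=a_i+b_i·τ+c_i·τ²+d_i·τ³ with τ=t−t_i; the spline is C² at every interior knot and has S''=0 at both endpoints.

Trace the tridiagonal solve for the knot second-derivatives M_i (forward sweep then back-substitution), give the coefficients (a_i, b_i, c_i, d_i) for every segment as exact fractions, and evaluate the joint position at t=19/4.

  seg 0: a=-4 b=-83/63 c=0 d=104/567
  seg 1: a=-3 b=229/63 c=104/63 d=-9/7
  seg 2: a=1 b=194/63 c=-139/63 d=139/567
S(19/4) = 139/64

Δ: Δ0=1/3, Δ1=4, Δ2=-4/3
row 1: diag=8, rhs=22; c'=1/8, d'=11/4
row 2: denom=8−1·1/8=63/8; d'=(-32−1·11/4)/(63/8)=-278/63
back: M2=-278/63
back: M1=11/4−1/8·-278/63=208/63
M: M0=0, M1=208/63, M2=-278/63, M3=0
seg 0: a=-4, c=M0/2=0, d=(M1−M0)/(6·3)=104/567, b=Δ0−h0·(2M0+M1)/6=-83/63
seg 1: a=-3, c=M1/2=104/63, d=(M2−M1)/(6·1)=-9/7, b=Δ1−h1·(2M1+M2)/6=229/63
seg 2: a=1, c=M2/2=-139/63, d=(M3−M2)/(6·3)=139/567, b=Δ2−h2·(2M2+M3)/6=194/63
t_q=19/4 → seg 2, τ=3/4; S=1+194/63·τ+-139/63·τ²+139/567·τ³=139/64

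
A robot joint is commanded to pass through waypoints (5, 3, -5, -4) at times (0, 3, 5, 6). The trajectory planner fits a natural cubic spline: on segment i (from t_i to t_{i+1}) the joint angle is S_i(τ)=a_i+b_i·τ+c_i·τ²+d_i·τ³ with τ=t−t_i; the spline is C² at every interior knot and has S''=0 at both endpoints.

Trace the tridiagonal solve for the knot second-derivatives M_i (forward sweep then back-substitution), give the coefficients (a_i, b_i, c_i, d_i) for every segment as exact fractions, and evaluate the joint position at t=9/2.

  seg 0: a=5 b=79/84 c=0 d=-5/28
  seg 1: a=3 b=-163/42 c=-45/28 d=65/84
  seg 2: a=-5 b=-43/42 c=85/28 d=-85/84
S(9/2) = -857/224

Δ: Δ0=-2/3, Δ1=-4, Δ2=1
row 1: diag=10, rhs=-20; c'=1/5, d'=-2
row 2: denom=6−2·1/5=28/5; d'=(30−2·-2)/(28/5)=85/14
back: M2=85/14
back: M1=-2−1/5·85/14=-45/14
M: M0=0, M1=-45/14, M2=85/14, M3=0
seg 0: a=5, c=M0/2=0, d=(M1−M0)/(6·3)=-5/28, b=Δ0−h0·(2M0+M1)/6=79/84
seg 1: a=3, c=M1/2=-45/28, d=(M2−M1)/(6·2)=65/84, b=Δ1−h1·(2M1+M2)/6=-163/42
seg 2: a=-5, c=M2/2=85/28, d=(M3−M2)/(6·1)=-85/84, b=Δ2−h2·(2M2+M3)/6=-43/42
t_q=9/2 → seg 1, τ=3/2; S=3+-163/42·τ+-45/28·τ²+65/84·τ³=-857/224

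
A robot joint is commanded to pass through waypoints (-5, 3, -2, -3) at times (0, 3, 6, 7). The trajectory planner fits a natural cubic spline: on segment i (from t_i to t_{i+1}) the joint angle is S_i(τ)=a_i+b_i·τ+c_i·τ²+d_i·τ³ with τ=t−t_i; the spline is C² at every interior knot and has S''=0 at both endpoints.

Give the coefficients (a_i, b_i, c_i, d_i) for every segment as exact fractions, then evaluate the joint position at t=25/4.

  seg 0: a=-5 b=114/29 c=0 d=-110/783
  seg 1: a=3 b=4/29 c=-110/87 d=173/783
  seg 2: a=-2 b=-43/29 c=21/29 d=-7/29
S(25/4) = -4323/1856

Δ: Δ0=8/3, Δ1=-5/3, Δ2=-1
row 1: diag=12, rhs=-26; c'=1/4, d'=-13/6
row 2: denom=8−3·1/4=29/4; d'=(4−3·-13/6)/(29/4)=42/29
back: M2=42/29
back: M1=-13/6−1/4·42/29=-220/87
M: M0=0, M1=-220/87, M2=42/29, M3=0
seg 0: a=-5, c=M0/2=0, d=(M1−M0)/(6·3)=-110/783, b=Δ0−h0·(2M0+M1)/6=114/29
seg 1: a=3, c=M1/2=-110/87, d=(M2−M1)/(6·3)=173/783, b=Δ1−h1·(2M1+M2)/6=4/29
seg 2: a=-2, c=M2/2=21/29, d=(M3−M2)/(6·1)=-7/29, b=Δ2−h2·(2M2+M3)/6=-43/29
t_q=25/4 → seg 2, τ=1/4; S=-2+-43/29·τ+21/29·τ²+-7/29·τ³=-4323/1856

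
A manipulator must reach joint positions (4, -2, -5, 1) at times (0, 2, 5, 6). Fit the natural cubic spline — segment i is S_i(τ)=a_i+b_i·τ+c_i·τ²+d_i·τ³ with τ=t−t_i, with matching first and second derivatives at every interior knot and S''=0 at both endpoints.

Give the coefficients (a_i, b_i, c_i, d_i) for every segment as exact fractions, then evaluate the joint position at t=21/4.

Δ: Δ0=-3, Δ1=-1, Δ2=6
row 1: diag=10, rhs=12; c'=3/10, d'=6/5
row 2: denom=8−3·3/10=71/10; d'=(42−3·6/5)/(71/10)=384/71
back: M2=384/71
back: M1=6/5−3/10·384/71=-30/71
M: M0=0, M1=-30/71, M2=384/71, M3=0
seg 0: a=4, c=M0/2=0, d=(M1−M0)/(6·2)=-5/142, b=Δ0−h0·(2M0+M1)/6=-203/71
seg 1: a=-2, c=M1/2=-15/71, d=(M2−M1)/(6·3)=23/71, b=Δ1−h1·(2M1+M2)/6=-233/71
seg 2: a=-5, c=M2/2=192/71, d=(M3−M2)/(6·1)=-64/71, b=Δ2−h2·(2M2+M3)/6=298/71
t_q=21/4 → seg 2, τ=1/4; S=-5+298/71·τ+192/71·τ²+-64/71·τ³=-539/142

  seg 0: a=4 b=-203/71 c=0 d=-5/142
  seg 1: a=-2 b=-233/71 c=-15/71 d=23/71
  seg 2: a=-5 b=298/71 c=192/71 d=-64/71
S(21/4) = -539/142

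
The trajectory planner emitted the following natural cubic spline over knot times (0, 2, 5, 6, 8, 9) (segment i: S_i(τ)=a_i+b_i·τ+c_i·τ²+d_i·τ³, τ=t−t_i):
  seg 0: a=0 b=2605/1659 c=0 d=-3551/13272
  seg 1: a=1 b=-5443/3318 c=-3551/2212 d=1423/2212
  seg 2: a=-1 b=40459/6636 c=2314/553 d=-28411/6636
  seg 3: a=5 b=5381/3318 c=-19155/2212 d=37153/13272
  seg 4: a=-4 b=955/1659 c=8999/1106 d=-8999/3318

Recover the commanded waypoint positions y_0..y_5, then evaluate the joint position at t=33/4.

y_0=0 y_1=1 y_2=-1 y_3=5 y_4=-4 y_5=2
S(33/4) = -34279/10112

y_0 = S_0(0) = a_0 = 0
y_1 = S_1(0) = a_1 = 1
y_2 = S_2(0) = a_2 = -1
y_3 = S_3(0) = a_3 = 5
y_4 = S_4(0) = a_4 = -4
y_5 = S_4(1) = 2
t_q=33/4 is in segment 4 (τ=1/4); S_4(τ)=-34279/10112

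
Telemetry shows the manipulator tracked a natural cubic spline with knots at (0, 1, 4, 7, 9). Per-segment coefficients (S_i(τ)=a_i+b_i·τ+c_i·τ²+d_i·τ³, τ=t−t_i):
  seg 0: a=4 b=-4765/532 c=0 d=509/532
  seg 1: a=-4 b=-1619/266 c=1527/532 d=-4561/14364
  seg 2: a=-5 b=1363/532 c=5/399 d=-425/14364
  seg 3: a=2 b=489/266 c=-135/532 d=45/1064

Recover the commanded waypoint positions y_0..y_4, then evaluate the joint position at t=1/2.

y_0=4 y_1=-4 y_2=-5 y_3=2 y_4=5
S(1/2) = -1527/4256

y_0 = S_0(0) = a_0 = 4
y_1 = S_1(0) = a_1 = -4
y_2 = S_2(0) = a_2 = -5
y_3 = S_3(0) = a_3 = 2
y_4 = S_3(2) = 5
t_q=1/2 is in segment 0 (τ=1/2); S_0(τ)=-1527/4256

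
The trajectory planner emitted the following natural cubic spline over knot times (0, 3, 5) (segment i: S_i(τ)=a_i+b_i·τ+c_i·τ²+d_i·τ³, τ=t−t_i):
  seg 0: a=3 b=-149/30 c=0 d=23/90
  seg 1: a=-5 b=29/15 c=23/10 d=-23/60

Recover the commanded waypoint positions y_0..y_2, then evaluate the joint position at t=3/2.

y_0=3 y_1=-5 y_2=5
S(3/2) = -287/80

y_0 = S_0(0) = a_0 = 3
y_1 = S_1(0) = a_1 = -5
y_2 = S_1(2) = 5
t_q=3/2 is in segment 0 (τ=3/2); S_0(τ)=-287/80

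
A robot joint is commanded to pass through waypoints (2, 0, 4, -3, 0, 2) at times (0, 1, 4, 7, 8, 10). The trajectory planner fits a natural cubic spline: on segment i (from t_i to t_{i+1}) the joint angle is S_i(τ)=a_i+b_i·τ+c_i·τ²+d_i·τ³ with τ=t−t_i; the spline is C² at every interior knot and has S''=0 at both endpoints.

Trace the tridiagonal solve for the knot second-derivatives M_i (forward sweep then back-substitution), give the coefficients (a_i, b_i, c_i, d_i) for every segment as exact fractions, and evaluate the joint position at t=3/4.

Δ: Δ0=-2, Δ1=4/3, Δ2=-7/3, Δ3=3, Δ4=1
row 1: diag=8, rhs=20; c'=3/8, d'=5/2
row 2: denom=12−3·3/8=87/8; d'=(-22−3·5/2)/(87/8)=-236/87
row 3: denom=8−3·8/29=208/29; d'=(32−3·-236/87)/(208/29)=291/52
row 4: denom=6−1·29/208=1219/208; d'=(-12−1·291/52)/(1219/208)=-3660/1219
back: M4=-3660/1219
back: M3=291/52−29/208·-3660/1219=7332/1219
back: M2=-236/87−8/29·7332/1219=-15988/3657
back: M1=5/2−3/8·-15988/3657=5046/1219
M: M0=0, M1=5046/1219, M2=-15988/3657, M3=7332/1219, M4=-3660/1219, M5=0
seg 0: a=2, c=M0/2=0, d=(M1−M0)/(6·1)=841/1219, b=Δ0−h0·(2M0+M1)/6=-3279/1219
seg 1: a=0, c=M1/2=2523/1219, d=(M2−M1)/(6·3)=-15563/32913, b=Δ1−h1·(2M1+M2)/6=-756/1219
seg 2: a=4, c=M2/2=-7994/3657, d=(M3−M2)/(6·3)=18992/32913, b=Δ2−h2·(2M2+M3)/6=-1181/1219
seg 3: a=-3, c=M3/2=3666/1219, d=(M4−M3)/(6·1)=-1832/1219, b=Δ3−h3·(2M3+M4)/6=1823/1219
seg 4: a=0, c=M4/2=-1830/1219, d=(M5−M4)/(6·2)=305/1219, b=Δ4−h4·(2M4+M5)/6=3659/1219
t_q=3/4 → seg 0, τ=3/4; S=2+-3279/1219·τ+0·τ²+841/1219·τ³=21347/78016

  seg 0: a=2 b=-3279/1219 c=0 d=841/1219
  seg 1: a=0 b=-756/1219 c=2523/1219 d=-15563/32913
  seg 2: a=4 b=-1181/1219 c=-7994/3657 d=18992/32913
  seg 3: a=-3 b=1823/1219 c=3666/1219 d=-1832/1219
  seg 4: a=0 b=3659/1219 c=-1830/1219 d=305/1219
S(3/4) = 21347/78016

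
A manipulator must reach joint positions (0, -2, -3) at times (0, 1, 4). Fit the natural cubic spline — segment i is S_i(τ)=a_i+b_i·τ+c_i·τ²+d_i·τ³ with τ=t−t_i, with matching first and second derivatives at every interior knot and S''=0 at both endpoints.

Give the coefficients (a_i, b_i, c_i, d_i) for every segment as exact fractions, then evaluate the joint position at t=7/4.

Δ: Δ0=-2, Δ1=-1/3
row 1: diag=8, rhs=10; c'=3/8, d'=5/4
back: M1=5/4
M: M0=0, M1=5/4, M2=0
seg 0: a=0, c=M0/2=0, d=(M1−M0)/(6·1)=5/24, b=Δ0−h0·(2M0+M1)/6=-53/24
seg 1: a=-2, c=M1/2=5/8, d=(M2−M1)/(6·3)=-5/72, b=Δ1−h1·(2M1+M2)/6=-19/12
t_q=7/4 → seg 1, τ=3/4; S=-2+-19/12·τ+5/8·τ²+-5/72·τ³=-1467/512

  seg 0: a=0 b=-53/24 c=0 d=5/24
  seg 1: a=-2 b=-19/12 c=5/8 d=-5/72
S(7/4) = -1467/512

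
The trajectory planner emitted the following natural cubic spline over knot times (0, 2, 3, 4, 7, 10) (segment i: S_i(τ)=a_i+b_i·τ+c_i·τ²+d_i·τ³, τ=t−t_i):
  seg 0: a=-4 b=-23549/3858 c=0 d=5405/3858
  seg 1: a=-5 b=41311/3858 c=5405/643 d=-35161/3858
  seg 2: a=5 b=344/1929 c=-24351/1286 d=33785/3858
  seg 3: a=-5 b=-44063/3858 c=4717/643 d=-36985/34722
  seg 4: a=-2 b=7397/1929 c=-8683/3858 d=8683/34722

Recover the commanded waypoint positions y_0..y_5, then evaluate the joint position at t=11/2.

y_0 = S_0(0) = a_0 = -4
y_1 = S_1(0) = a_1 = -5
y_2 = S_2(0) = a_2 = 5
y_3 = S_3(0) = a_3 = -5
y_4 = S_4(0) = a_4 = -2
y_5 = S_4(3) = -4
t_q=11/2 is in segment 3 (τ=3/2); S_3(τ)=-94865/10288

y_0=-4 y_1=-5 y_2=5 y_3=-5 y_4=-2 y_5=-4
S(11/2) = -94865/10288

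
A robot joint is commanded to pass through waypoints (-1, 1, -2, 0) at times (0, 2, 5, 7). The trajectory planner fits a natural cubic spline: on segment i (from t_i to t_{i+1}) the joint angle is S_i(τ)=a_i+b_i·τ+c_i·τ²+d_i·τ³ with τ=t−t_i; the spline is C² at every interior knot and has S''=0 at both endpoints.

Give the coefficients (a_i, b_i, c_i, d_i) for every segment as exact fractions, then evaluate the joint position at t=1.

Δ: Δ0=1, Δ1=-1, Δ2=1
row 1: diag=10, rhs=-12; c'=3/10, d'=-6/5
row 2: denom=10−3·3/10=91/10; d'=(12−3·-6/5)/(91/10)=12/7
back: M2=12/7
back: M1=-6/5−3/10·12/7=-12/7
M: M0=0, M1=-12/7, M2=12/7, M3=0
seg 0: a=-1, c=M0/2=0, d=(M1−M0)/(6·2)=-1/7, b=Δ0−h0·(2M0+M1)/6=11/7
seg 1: a=1, c=M1/2=-6/7, d=(M2−M1)/(6·3)=4/21, b=Δ1−h1·(2M1+M2)/6=-1/7
seg 2: a=-2, c=M2/2=6/7, d=(M3−M2)/(6·2)=-1/7, b=Δ2−h2·(2M2+M3)/6=-1/7
t_q=1 → seg 0, τ=1; S=-1+11/7·τ+0·τ²+-1/7·τ³=3/7

  seg 0: a=-1 b=11/7 c=0 d=-1/7
  seg 1: a=1 b=-1/7 c=-6/7 d=4/21
  seg 2: a=-2 b=-1/7 c=6/7 d=-1/7
S(1) = 3/7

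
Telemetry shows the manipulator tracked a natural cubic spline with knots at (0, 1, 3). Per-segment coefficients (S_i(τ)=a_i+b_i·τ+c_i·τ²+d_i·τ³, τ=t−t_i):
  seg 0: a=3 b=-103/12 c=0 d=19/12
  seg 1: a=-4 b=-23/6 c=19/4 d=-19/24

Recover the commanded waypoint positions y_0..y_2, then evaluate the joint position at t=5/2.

y_0=3 y_1=-4 y_2=1
S(5/2) = -111/64

y_0 = S_0(0) = a_0 = 3
y_1 = S_1(0) = a_1 = -4
y_2 = S_1(2) = 1
t_q=5/2 is in segment 1 (τ=3/2); S_1(τ)=-111/64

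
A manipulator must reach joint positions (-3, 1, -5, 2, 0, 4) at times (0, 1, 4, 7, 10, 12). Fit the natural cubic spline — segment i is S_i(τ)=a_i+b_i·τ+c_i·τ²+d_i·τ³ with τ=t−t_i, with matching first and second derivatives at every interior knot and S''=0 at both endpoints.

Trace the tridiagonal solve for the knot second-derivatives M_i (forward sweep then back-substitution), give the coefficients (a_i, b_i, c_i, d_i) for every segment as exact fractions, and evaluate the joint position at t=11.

Δ: Δ0=4, Δ1=-2, Δ2=7/3, Δ3=-2/3, Δ4=2
row 1: diag=8, rhs=-36; c'=3/8, d'=-9/2
row 2: denom=12−3·3/8=87/8; d'=(26−3·-9/2)/(87/8)=316/87
row 3: denom=12−3·8/29=324/29; d'=(-18−3·316/87)/(324/29)=-419/162
row 4: denom=10−3·29/108=331/36; d'=(16−3·-419/162)/(331/36)=2566/993
back: M4=2566/993
back: M3=-419/162−29/108·2566/993=-9772/2979
back: M2=316/87−8/29·-9772/2979=13516/2979
back: M1=-9/2−3/8·13516/2979=-6158/993
M: M0=0, M1=-6158/993, M2=13516/2979, M3=-9772/2979, M4=2566/993, M5=0
seg 0: a=-3, c=M0/2=0, d=(M1−M0)/(6·1)=-3079/2979, b=Δ0−h0·(2M0+M1)/6=14995/2979
seg 1: a=1, c=M1/2=-3079/993, d=(M2−M1)/(6·3)=15995/26811, b=Δ1−h1·(2M1+M2)/6=5758/2979
seg 2: a=-5, c=M2/2=6758/2979, d=(M3−M2)/(6·3)=-11644/26811, b=Δ2−h2·(2M2+M3)/6=-1679/2979
seg 3: a=2, c=M3/2=-4886/2979, d=(M4−M3)/(6·3)=8735/26811, b=Δ3−h3·(2M3+M4)/6=3937/2979
seg 4: a=0, c=M4/2=1283/993, d=(M5−M4)/(6·2)=-1283/5958, b=Δ4−h4·(2M4+M5)/6=826/2979
t_q=11 → seg 4, τ=1; S=0+826/2979·τ+1283/993·τ²+-1283/5958·τ³=2689/1986

  seg 0: a=-3 b=14995/2979 c=0 d=-3079/2979
  seg 1: a=1 b=5758/2979 c=-3079/993 d=15995/26811
  seg 2: a=-5 b=-1679/2979 c=6758/2979 d=-11644/26811
  seg 3: a=2 b=3937/2979 c=-4886/2979 d=8735/26811
  seg 4: a=0 b=826/2979 c=1283/993 d=-1283/5958
S(11) = 2689/1986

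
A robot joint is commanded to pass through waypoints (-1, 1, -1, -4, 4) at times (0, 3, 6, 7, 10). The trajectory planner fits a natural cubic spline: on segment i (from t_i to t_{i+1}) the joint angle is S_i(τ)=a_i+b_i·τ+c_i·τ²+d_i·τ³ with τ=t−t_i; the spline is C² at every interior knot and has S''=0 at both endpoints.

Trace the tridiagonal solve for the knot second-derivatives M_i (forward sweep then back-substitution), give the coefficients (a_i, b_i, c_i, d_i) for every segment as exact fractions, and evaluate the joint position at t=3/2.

  seg 0: a=-1 b=163/228 c=0 d=-11/2052
  seg 1: a=1 b=65/114 c=-11/228 d=-83/684
  seg 2: a=-1 b=-683/228 c=-65/57 d=259/228
  seg 3: a=-4 b=-71/38 c=517/228 d=-517/2052
S(3/2) = 33/608

Δ: Δ0=2/3, Δ1=-2/3, Δ2=-3, Δ3=8/3
row 1: diag=12, rhs=-8; c'=1/4, d'=-2/3
row 2: denom=8−3·1/4=29/4; d'=(-14−3·-2/3)/(29/4)=-48/29
row 3: denom=8−1·4/29=228/29; d'=(34−1·-48/29)/(228/29)=517/114
back: M3=517/114
back: M2=-48/29−4/29·517/114=-130/57
back: M1=-2/3−1/4·-130/57=-11/114
M: M0=0, M1=-11/114, M2=-130/57, M3=517/114, M4=0
seg 0: a=-1, c=M0/2=0, d=(M1−M0)/(6·3)=-11/2052, b=Δ0−h0·(2M0+M1)/6=163/228
seg 1: a=1, c=M1/2=-11/228, d=(M2−M1)/(6·3)=-83/684, b=Δ1−h1·(2M1+M2)/6=65/114
seg 2: a=-1, c=M2/2=-65/57, d=(M3−M2)/(6·1)=259/228, b=Δ2−h2·(2M2+M3)/6=-683/228
seg 3: a=-4, c=M3/2=517/228, d=(M4−M3)/(6·3)=-517/2052, b=Δ3−h3·(2M3+M4)/6=-71/38
t_q=3/2 → seg 0, τ=3/2; S=-1+163/228·τ+0·τ²+-11/2052·τ³=33/608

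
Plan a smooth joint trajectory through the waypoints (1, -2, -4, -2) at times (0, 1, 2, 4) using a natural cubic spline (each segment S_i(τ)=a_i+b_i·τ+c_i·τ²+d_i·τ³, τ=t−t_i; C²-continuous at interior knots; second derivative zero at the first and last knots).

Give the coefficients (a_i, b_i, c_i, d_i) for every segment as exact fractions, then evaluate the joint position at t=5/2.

Δ: Δ0=-3, Δ1=-2, Δ2=1
row 1: diag=4, rhs=6; c'=1/4, d'=3/2
row 2: denom=6−1·1/4=23/4; d'=(18−1·3/2)/(23/4)=66/23
back: M2=66/23
back: M1=3/2−1/4·66/23=18/23
M: M0=0, M1=18/23, M2=66/23, M3=0
seg 0: a=1, c=M0/2=0, d=(M1−M0)/(6·1)=3/23, b=Δ0−h0·(2M0+M1)/6=-72/23
seg 1: a=-2, c=M1/2=9/23, d=(M2−M1)/(6·1)=8/23, b=Δ1−h1·(2M1+M2)/6=-63/23
seg 2: a=-4, c=M2/2=33/23, d=(M3−M2)/(6·2)=-11/46, b=Δ2−h2·(2M2+M3)/6=-21/23
t_q=5/2 → seg 2, τ=1/2; S=-4+-21/23·τ+33/23·τ²+-11/46·τ³=-1519/368

  seg 0: a=1 b=-72/23 c=0 d=3/23
  seg 1: a=-2 b=-63/23 c=9/23 d=8/23
  seg 2: a=-4 b=-21/23 c=33/23 d=-11/46
S(5/2) = -1519/368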